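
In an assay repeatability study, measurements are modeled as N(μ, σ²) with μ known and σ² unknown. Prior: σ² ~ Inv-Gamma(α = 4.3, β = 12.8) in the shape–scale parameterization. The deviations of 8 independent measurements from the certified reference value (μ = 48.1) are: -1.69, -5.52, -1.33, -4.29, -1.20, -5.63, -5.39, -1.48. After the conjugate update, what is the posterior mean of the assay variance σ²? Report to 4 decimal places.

9.8273

With known mean μ and an Inverse-Gamma(α, β) prior on σ², the Normal likelihood is conjugate: posterior is Inv-Gamma(α + n/2, β + Σ(xᵢ−μ)²/2).
Σ(xᵢ−μ)² = (-1.69)² + (-5.52)² + (-1.33)² + (-4.29)² + (-1.20)² + (-5.63)² + (-5.39)² + (-1.48)² = 117.8789.
Posterior: Inv-Gamma(4.3 + 8/2, 12.8 + 117.8789/2) = Inv-Gamma(8.30, 71.73945).
E[σ²|data] = β/(α−1) = 71.73945/7.30 = 9.8273.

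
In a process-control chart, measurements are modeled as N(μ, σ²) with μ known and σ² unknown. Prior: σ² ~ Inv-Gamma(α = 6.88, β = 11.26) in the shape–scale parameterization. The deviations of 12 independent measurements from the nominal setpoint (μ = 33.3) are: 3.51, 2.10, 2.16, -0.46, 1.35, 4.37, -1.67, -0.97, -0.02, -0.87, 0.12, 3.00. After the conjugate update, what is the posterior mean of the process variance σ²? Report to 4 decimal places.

With known mean μ and an Inverse-Gamma(α, β) prior on σ², the Normal likelihood is conjugate: posterior is Inv-Gamma(α + n/2, β + Σ(xᵢ−μ)²/2).
Σ(xᵢ−μ)² = (3.51)² + (2.10)² + (2.16)² + (-0.46)² + (1.35)² + (4.37)² + (-1.67)² + (-0.97)² + (-0.02)² + (-0.87)² + (0.12)² + (3.00)² = 56.0282.
Posterior: Inv-Gamma(6.88 + 12/2, 11.26 + 56.0282/2) = Inv-Gamma(12.88, 39.27410).
E[σ²|data] = β/(α−1) = 39.27410/11.88 = 3.3059.

3.3059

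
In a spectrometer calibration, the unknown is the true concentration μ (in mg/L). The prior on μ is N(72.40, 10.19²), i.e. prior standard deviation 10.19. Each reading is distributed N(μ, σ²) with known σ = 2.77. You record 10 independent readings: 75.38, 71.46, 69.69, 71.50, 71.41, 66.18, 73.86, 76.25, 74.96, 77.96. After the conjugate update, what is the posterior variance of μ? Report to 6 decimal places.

For Normal data with known variance σ², a Normal(μ₀, σ₀²) prior on μ is conjugate. Posterior precision = 1/σ₀² + n/σ²; posterior mean is the precision-weighted average of μ₀ and x̄.
σ₀² = 10.19² = 103.8361, σ² = 2.77² = 7.6729; σ² + n·σ₀² = 7.6729 + 10·103.8361 = 1046.0339.
Posterior precision = 1/σ₀² + n/σ² = 1/103.8361 + 10/7.6729 = (σ² + n·σ₀²)/(σ₀²σ²) = 1046.0339/(103.8361·7.6729); posterior variance σₙ² = σ₀²σ²/(σ² + n·σ₀²) = 103.8361·7.6729/1046.0339 = 0.761662.

0.761662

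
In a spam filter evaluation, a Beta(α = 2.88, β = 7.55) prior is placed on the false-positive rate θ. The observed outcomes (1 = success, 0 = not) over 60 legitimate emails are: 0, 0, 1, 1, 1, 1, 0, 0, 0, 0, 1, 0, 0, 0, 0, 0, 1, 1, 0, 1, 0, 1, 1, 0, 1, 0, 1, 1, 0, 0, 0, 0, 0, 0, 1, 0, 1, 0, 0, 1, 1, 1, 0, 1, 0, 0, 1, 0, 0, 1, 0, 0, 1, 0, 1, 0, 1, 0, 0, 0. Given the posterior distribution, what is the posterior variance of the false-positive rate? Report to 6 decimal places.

The Beta prior is conjugate to a Binomial/Bernoulli likelihood; the update adds successes to α and failures to β.
Posterior: Beta(α+k, β+n−k) = Beta(2.88+24, 7.55+36) = Beta(26.88, 43.55).
Var = αβ/((α+β)²(α+β+1)) = 26.88·43.55/(70.43²·71.43) = 0.003304.

0.003304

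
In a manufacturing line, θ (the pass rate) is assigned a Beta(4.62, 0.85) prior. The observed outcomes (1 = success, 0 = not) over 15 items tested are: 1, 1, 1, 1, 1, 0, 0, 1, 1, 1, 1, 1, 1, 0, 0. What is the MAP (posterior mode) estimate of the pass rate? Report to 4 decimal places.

0.7916

The Beta prior is conjugate to a Binomial/Bernoulli likelihood; the update adds successes to α and failures to β.
Posterior: Beta(α+k, β+n−k) = Beta(4.62+11, 0.85+4) = Beta(15.62, 4.85).
Mode of Beta(a,b) for a,b>1 is (a−1)/(a+b−2) = 14.62/18.47 = 0.7916.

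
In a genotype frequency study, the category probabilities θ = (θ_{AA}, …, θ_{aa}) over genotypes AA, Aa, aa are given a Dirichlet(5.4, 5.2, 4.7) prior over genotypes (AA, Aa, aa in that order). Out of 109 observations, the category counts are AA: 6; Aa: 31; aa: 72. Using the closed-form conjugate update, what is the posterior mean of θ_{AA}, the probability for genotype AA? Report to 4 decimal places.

0.0917

The Dirichlet prior is conjugate to the Multinomial likelihood: each posterior αⱼ = prior αⱼ + observed count nⱼ.
Posterior concentration: (11.4, 36.2, 76.7), total = 124.3.
E[θ_{AA}|data] = α_{AA}/Σα = 11.4/124.3 = 0.0917.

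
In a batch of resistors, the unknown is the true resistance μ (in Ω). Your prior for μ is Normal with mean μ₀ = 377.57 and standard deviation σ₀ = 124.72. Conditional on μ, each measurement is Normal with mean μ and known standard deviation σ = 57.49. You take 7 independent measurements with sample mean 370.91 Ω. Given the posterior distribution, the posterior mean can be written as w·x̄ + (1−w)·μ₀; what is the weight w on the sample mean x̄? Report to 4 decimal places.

For Normal data with known variance σ², a Normal(μ₀, σ₀²) prior on μ is conjugate. Posterior precision = 1/σ₀² + n/σ²; posterior mean is the precision-weighted average of μ₀ and x̄.
σ₀² = 124.72² = 15555.0784, σ² = 57.49² = 3305.1001. Prior precision 1/σ₀² = 1/15555.0784; data precision n/σ² = 7/3305.1001.
w = (n/σ²)/(1/σ₀² + n/σ²) = n·σ₀²/(σ² + n·σ₀²) = 7·15555.0784/(3305.1001 + 7·15555.0784) = 108885.5488/112190.6489 = 0.9705.

0.9705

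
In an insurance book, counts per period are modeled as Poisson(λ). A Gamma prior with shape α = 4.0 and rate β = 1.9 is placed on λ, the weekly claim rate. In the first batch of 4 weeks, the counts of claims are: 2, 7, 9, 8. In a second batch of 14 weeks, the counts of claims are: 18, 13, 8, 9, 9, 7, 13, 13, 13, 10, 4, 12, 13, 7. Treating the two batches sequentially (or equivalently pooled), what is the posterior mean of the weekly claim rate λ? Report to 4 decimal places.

With a Gamma(shape α, rate β) prior, the Poisson likelihood is conjugate: the posterior is Gamma(α + ΣXᵢ, β + n).
Batch 1: sum of counts S = 26 over n = 4 weeks.
After batch 1: Gamma(α+S, β+n) = Gamma(4.0+26, 1.9+4) = Gamma(30.0, 5.9).
Batch 2: sum of counts S = 149 over n = 14 weeks.
After batch 2: Gamma(α+S, β+n) = Gamma(30.0+149, 5.9+14) = Gamma(179.0, 19.9).
Posterior mean = α/β = 179.0/19.9 = 8.9950.

8.9950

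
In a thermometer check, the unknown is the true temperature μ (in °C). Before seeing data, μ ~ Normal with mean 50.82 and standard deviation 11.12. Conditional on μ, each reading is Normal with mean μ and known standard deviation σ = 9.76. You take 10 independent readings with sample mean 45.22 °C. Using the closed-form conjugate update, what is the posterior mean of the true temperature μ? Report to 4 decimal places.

45.6205

For Normal data with known variance σ², a Normal(μ₀, σ₀²) prior on μ is conjugate. Posterior precision = 1/σ₀² + n/σ²; posterior mean is the precision-weighted average of μ₀ and x̄.
n·x̄ = 10·45.22 = 452.2.
σ₀² = 11.12² = 123.6544, σ² = 9.76² = 95.2576; σ² + n·σ₀² = 95.2576 + 10·123.6544 = 1331.8016.
Posterior mean = (μ₀/σ₀² + n·x̄/σ²)/(1/σ₀² + n/σ²) = (σ²·μ₀ + σ₀²·n·x̄)/(σ² + n·σ₀²) = (95.2576·50.82 + 123.6544·452.2)/1331.8016 = 60757.510912/1331.8016 = 45.6205.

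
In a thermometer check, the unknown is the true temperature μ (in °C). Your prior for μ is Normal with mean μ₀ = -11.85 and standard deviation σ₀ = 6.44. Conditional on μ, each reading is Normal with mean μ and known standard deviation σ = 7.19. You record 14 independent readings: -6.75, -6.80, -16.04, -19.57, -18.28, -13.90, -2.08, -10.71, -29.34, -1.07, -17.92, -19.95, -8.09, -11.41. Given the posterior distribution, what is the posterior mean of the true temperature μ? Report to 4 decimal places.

-12.9001

For Normal data with known variance σ², a Normal(μ₀, σ₀²) prior on μ is conjugate. Posterior precision = 1/σ₀² + n/σ²; posterior mean is the precision-weighted average of μ₀ and x̄.
Σxᵢ = (-6.75) + (-6.80) + (-16.04) + (-19.57) + (-18.28) + (-13.90) + (-2.08) + (-10.71) + (-29.34) + (-1.07) + (-17.92) + (-19.95) + (-8.09) + (-11.41) = -181.91, so n·x̄ = -181.91.
σ₀² = 6.44² = 41.4736, σ² = 7.19² = 51.6961; σ² + n·σ₀² = 51.6961 + 14·41.4736 = 632.3265.
Posterior mean = (μ₀/σ₀² + n·x̄/σ²)/(1/σ₀² + n/σ²) = (σ²·μ₀ + σ₀²·n·x̄)/(σ² + n·σ₀²) = (51.6961·(-11.85) + 41.4736·(-181.91))/632.3265 = -8157.061361/632.3265 = -12.9001.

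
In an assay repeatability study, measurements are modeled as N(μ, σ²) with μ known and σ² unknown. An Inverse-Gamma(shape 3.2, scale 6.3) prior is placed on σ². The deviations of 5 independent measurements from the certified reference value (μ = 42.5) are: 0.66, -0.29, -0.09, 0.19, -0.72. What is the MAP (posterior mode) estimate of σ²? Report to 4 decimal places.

With known mean μ and an Inverse-Gamma(α, β) prior on σ², the Normal likelihood is conjugate: posterior is Inv-Gamma(α + n/2, β + Σ(xᵢ−μ)²/2).
Σ(xᵢ−μ)² = (0.66)² + (-0.29)² + (-0.09)² + (0.19)² + (-0.72)² = 1.0823.
Posterior: Inv-Gamma(3.2 + 5/2, 6.3 + 1.0823/2) = Inv-Gamma(5.70, 6.84115).
Mode = β/(α+1) = 6.84115/6.70 = 1.0211.

1.0211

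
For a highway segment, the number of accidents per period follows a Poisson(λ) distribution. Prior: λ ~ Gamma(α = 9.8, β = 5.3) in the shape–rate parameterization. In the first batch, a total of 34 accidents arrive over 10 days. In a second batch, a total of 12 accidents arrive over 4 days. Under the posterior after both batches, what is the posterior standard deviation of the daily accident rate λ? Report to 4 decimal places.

0.3870

With a Gamma(shape α, rate β) prior, the Poisson likelihood is conjugate: the posterior is Gamma(α + ΣXᵢ, β + n).
After batch 1: Gamma(α+S, β+n) = Gamma(9.8+34, 5.3+10) = Gamma(43.8, 15.3).
After batch 2: Gamma(α+S, β+n) = Gamma(43.8+12, 15.3+4) = Gamma(55.8, 19.3).
SD = √α/β = √55.8/19.3 = 0.3870.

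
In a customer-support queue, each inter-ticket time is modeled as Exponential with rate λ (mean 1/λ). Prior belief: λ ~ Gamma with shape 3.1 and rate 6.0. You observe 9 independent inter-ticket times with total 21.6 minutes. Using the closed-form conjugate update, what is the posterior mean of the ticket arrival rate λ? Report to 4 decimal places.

0.4384

With a Gamma(shape α, rate β) prior on the exponential rate λ, the posterior after n observations with total T = Σxᵢ is Gamma(α+n, β+T).
Posterior: Gamma(3.1+9, 6.0+21.6) = Gamma(12.1, 27.6).
Posterior mean of λ = α/β = 12.1/27.6 = 0.4384.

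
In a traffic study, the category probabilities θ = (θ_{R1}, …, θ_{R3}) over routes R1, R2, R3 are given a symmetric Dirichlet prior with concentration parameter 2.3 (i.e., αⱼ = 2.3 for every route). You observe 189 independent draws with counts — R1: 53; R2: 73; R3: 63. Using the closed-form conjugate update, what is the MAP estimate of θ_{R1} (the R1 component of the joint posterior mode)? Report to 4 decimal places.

0.2815

The Dirichlet prior is conjugate to the Multinomial likelihood: each posterior αⱼ = prior αⱼ + observed count nⱼ.
Posterior concentration: (55.3, 75.3, 65.3), total = 195.9.
Joint mode component: (α_{R1}−1)/(Σα−K) = 54.3/192.9 = 0.2815.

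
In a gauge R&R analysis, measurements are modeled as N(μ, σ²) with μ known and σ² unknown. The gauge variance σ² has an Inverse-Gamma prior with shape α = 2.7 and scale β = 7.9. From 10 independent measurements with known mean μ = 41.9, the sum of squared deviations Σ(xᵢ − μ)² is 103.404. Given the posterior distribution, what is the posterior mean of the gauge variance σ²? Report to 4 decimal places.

With known mean μ and an Inverse-Gamma(α, β) prior on σ², the Normal likelihood is conjugate: posterior is Inv-Gamma(α + n/2, β + Σ(xᵢ−μ)²/2).
Posterior: Inv-Gamma(2.7 + 10/2, 7.9 + 103.404/2) = Inv-Gamma(7.70, 59.6020).
E[σ²|data] = β/(α−1) = 59.6020/6.70 = 8.8958.

8.8958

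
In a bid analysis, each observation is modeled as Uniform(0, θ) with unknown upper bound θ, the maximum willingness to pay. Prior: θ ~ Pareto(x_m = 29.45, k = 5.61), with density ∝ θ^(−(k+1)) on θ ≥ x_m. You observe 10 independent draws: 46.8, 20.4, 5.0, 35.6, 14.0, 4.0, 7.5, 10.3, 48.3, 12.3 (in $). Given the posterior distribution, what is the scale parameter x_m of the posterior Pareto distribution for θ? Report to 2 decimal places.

A Pareto(scale x_m, shape k) prior on the upper bound θ of Uniform(0, θ) is conjugate: posterior is Pareto(max(x_m, max xᵢ), k + n).
Sample maximum = 48.3; prior scale x_m = 29.45 → posterior scale = max = 48.30.
Posterior shape = 5.61 + 10 = 15.61.
Posterior scale x_m = 48.30.

48.30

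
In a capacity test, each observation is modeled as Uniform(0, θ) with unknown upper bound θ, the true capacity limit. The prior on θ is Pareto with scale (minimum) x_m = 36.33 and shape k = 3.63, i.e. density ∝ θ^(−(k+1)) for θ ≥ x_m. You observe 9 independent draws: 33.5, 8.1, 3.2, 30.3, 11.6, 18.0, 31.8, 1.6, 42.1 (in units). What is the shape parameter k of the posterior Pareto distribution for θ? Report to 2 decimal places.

12.63

A Pareto(scale x_m, shape k) prior on the upper bound θ of Uniform(0, θ) is conjugate: posterior is Pareto(max(x_m, max xᵢ), k + n).
Sample maximum = 42.1; prior scale x_m = 36.33 → posterior scale = max = 42.10.
Posterior shape = 3.63 + 9 = 12.63.
Posterior shape k = 12.63.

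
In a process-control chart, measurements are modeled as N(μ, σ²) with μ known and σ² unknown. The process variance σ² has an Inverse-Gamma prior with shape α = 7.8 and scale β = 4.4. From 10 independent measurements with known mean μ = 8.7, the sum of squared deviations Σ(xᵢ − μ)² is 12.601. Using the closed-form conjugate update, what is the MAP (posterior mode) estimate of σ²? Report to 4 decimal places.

With known mean μ and an Inverse-Gamma(α, β) prior on σ², the Normal likelihood is conjugate: posterior is Inv-Gamma(α + n/2, β + Σ(xᵢ−μ)²/2).
Posterior: Inv-Gamma(7.8 + 10/2, 4.4 + 12.601/2) = Inv-Gamma(12.80, 10.7005).
Mode = β/(α+1) = 10.7005/13.80 = 0.7754.

0.7754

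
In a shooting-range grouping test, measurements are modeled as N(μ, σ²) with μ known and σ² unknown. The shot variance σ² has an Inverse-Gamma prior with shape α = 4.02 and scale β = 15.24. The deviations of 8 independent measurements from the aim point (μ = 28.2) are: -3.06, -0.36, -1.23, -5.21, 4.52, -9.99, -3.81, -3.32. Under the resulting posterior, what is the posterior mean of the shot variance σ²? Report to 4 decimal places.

15.2706

With known mean μ and an Inverse-Gamma(α, β) prior on σ², the Normal likelihood is conjugate: posterior is Inv-Gamma(α + n/2, β + Σ(xᵢ−μ)²/2).
Σ(xᵢ−μ)² = (-3.06)² + (-0.36)² + (-1.23)² + (-5.21)² + (4.52)² + (-9.99)² + (-3.81)² + (-3.32)² = 183.9192.
Posterior: Inv-Gamma(4.02 + 8/2, 15.24 + 183.9192/2) = Inv-Gamma(8.02, 107.19960).
E[σ²|data] = β/(α−1) = 107.19960/7.02 = 15.2706.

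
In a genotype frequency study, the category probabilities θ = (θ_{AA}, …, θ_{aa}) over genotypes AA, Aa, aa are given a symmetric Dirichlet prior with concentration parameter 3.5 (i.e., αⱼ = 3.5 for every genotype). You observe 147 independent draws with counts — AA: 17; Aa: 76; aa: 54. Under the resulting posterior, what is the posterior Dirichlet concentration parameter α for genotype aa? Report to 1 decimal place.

The Dirichlet prior is conjugate to the Multinomial likelihood: each posterior αⱼ = prior αⱼ + observed count nⱼ.
Posterior concentration: (20.5, 79.5, 57.5), total = 157.5.
α_{aa} = 3.5 + 54 = 57.5.

57.5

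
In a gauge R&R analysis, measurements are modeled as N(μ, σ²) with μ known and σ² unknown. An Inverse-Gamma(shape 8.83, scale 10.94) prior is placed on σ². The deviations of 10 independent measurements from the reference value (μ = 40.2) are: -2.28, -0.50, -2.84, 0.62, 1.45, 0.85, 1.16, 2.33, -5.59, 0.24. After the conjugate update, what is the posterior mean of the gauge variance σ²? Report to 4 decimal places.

2.9884

With known mean μ and an Inverse-Gamma(α, β) prior on σ², the Normal likelihood is conjugate: posterior is Inv-Gamma(α + n/2, β + Σ(xᵢ−μ)²/2).
Σ(xᵢ−μ)² = (-2.28)² + (-0.50)² + (-2.84)² + (0.62)² + (1.45)² + (0.85)² + (1.16)² + (2.33)² + (-5.59)² + (0.24)² = 54.8036.
Posterior: Inv-Gamma(8.83 + 10/2, 10.94 + 54.8036/2) = Inv-Gamma(13.83, 38.34180).
E[σ²|data] = β/(α−1) = 38.34180/12.83 = 2.9884.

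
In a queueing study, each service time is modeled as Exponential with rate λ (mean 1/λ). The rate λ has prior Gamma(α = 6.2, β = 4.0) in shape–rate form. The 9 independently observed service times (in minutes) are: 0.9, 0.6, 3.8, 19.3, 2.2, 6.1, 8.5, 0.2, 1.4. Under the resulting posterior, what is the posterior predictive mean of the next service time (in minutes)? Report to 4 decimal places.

3.3099

With a Gamma(shape α, rate β) prior on the exponential rate λ, the posterior after n observations with total T = Σxᵢ is Gamma(α+n, β+T).
Sum of observations T = 43.0 minutes; n = 9.
Posterior: Gamma(6.2+9, 4.0+43.0) = Gamma(15.2, 47.0).
The predictive distribution for the next observation is Lomax; its mean is β/(α−1) = 47.0/14.2 = 3.3099.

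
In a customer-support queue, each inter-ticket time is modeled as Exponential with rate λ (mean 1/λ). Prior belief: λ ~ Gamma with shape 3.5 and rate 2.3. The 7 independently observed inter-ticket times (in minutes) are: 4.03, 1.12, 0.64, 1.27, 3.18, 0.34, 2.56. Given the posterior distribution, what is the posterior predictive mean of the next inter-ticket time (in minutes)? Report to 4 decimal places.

1.6253

With a Gamma(shape α, rate β) prior on the exponential rate λ, the posterior after n observations with total T = Σxᵢ is Gamma(α+n, β+T).
Sum of observations T = 13.14 minutes; n = 7.
Posterior: Gamma(3.5+7, 2.3+13.14) = Gamma(10.5, 15.44).
The predictive distribution for the next observation is Lomax; its mean is β/(α−1) = 15.44/9.5 = 1.6253.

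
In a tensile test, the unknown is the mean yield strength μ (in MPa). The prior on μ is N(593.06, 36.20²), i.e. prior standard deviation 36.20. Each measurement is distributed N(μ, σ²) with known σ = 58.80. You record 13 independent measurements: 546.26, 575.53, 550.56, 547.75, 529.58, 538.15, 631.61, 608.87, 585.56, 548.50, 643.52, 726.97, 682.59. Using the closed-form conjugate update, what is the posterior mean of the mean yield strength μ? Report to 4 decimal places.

593.4226

For Normal data with known variance σ², a Normal(μ₀, σ₀²) prior on μ is conjugate. Posterior precision = 1/σ₀² + n/σ²; posterior mean is the precision-weighted average of μ₀ and x̄.
Σxᵢ = 546.26 + 575.53 + 550.56 + 547.75 + 529.58 + 538.15 + 631.61 + 608.87 + 585.56 + 548.50 + 643.52 + 726.97 + 682.59 = 7715.45, so n·x̄ = 7715.45.
σ₀² = 36.20² = 1310.44, σ² = 58.80² = 3457.44; σ² + n·σ₀² = 3457.44 + 13·1310.44 = 20493.16.
Posterior mean = (μ₀/σ₀² + n·x̄/σ²)/(1/σ₀² + n/σ²) = (σ²·μ₀ + σ₀²·n·x̄)/(σ² + n·σ₀²) = (3457.44·593.06 + 1310.44·7715.45)/20493.16 = 12161103.6644/20493.16 = 593.4226.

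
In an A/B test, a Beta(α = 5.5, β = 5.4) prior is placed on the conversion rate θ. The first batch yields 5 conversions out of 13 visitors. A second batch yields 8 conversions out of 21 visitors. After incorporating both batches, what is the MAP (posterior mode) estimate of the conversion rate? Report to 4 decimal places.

0.4079

The Beta prior is conjugate to a Binomial/Bernoulli likelihood; the update adds successes to α and failures to β.
After batch 1: Beta(5.5+5, 5.4+8) = Beta(10.5, 13.4).
After batch 2: Beta(10.5+8, 13.4+13) = Beta(18.5, 26.4).
Mode of Beta(a,b) for a,b>1 is (a−1)/(a+b−2) = 17.5/42.9 = 0.4079.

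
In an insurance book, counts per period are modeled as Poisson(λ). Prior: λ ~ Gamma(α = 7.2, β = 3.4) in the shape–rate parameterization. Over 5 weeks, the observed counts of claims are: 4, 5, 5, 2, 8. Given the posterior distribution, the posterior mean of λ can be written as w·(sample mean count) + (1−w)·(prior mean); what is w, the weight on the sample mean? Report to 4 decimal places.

0.5952

With a Gamma(shape α, rate β) prior, the Poisson likelihood is conjugate: the posterior is Gamma(α + ΣXᵢ, β + n).
Posterior mean = (α₀+S)/(β₀+n) = [n/(β₀+n)]·(S/n) + [β₀/(β₀+n)]·(α₀/β₀), so only n and β₀ enter the weight.
Weight on data w = n/(β₀+n) = 5/(3.4+5) = 5/8.4 = 0.5952.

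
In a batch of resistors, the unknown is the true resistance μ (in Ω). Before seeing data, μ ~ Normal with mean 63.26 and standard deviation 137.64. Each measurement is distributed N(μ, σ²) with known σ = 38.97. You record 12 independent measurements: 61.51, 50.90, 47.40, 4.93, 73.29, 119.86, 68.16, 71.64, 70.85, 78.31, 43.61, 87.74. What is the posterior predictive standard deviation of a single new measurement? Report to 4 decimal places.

40.5509

For Normal data with known variance σ², a Normal(μ₀, σ₀²) prior on μ is conjugate. Posterior precision = 1/σ₀² + n/σ²; posterior mean is the precision-weighted average of μ₀ and x̄.
σ₀² = 137.64² = 18944.7696, σ² = 38.97² = 1518.6609; σ² + n·σ₀² = 1518.6609 + 12·18944.7696 = 228855.8961.
Posterior precision = 1/σ₀² + n/σ² = 1/18944.7696 + 12/1518.6609 = (σ² + n·σ₀²)/(σ₀²σ²) = 228855.8961/(18944.7696·1518.6609); posterior variance σₙ² = σ₀²σ²/(σ² + n·σ₀²) = 18944.7696·1518.6609/228855.8961 = 125.715270.
Predictive variance for one new observation = σₙ² + σ² = 18944.7696·1518.6609/228855.8961 + 1518.6609 = σ²·(σ₀² + 228855.8961)/228855.8961 = 1518.6609·247800.6657/228855.8961 = 1644.376170; SD = √(1518.6609·247800.6657/228855.8961) = 40.5509.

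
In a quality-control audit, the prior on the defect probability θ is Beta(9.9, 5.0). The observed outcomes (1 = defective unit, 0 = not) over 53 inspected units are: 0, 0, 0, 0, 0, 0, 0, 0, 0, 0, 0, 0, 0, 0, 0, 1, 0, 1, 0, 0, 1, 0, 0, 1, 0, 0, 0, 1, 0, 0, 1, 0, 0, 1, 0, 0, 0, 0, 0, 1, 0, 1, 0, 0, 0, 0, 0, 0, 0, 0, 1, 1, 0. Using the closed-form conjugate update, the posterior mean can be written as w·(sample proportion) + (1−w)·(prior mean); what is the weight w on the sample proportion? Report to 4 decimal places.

The Beta prior is conjugate to a Binomial/Bernoulli likelihood; the update adds successes to α and failures to β.
Posterior mean = (α₀+k)/(α₀+β₀+n) = [n/(α₀+β₀+n)]·(k/n) + [(α₀+β₀)/(α₀+β₀+n)]·α₀/(α₀+β₀), so only n and the prior enter the weight.
The weight on the data is w = n/(α₀+β₀+n) = 53/(9.9+5.0+53) = 53/67.9 = 0.7806.

0.7806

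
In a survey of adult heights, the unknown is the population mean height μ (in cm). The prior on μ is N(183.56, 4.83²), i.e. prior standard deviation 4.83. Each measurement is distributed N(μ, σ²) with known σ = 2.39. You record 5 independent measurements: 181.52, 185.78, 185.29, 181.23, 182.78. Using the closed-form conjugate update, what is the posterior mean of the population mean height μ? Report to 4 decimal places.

For Normal data with known variance σ², a Normal(μ₀, σ₀²) prior on μ is conjugate. Posterior precision = 1/σ₀² + n/σ²; posterior mean is the precision-weighted average of μ₀ and x̄.
Σxᵢ = 181.52 + 185.78 + 185.29 + 181.23 + 182.78 = 916.6, so n·x̄ = 916.6.
σ₀² = 4.83² = 23.3289, σ² = 2.39² = 5.7121; σ² + n·σ₀² = 5.7121 + 5·23.3289 = 122.3566.
Posterior mean = (μ₀/σ₀² + n·x̄/σ²)/(1/σ₀² + n/σ²) = (σ²·μ₀ + σ₀²·n·x̄)/(σ² + n·σ₀²) = (5.7121·183.56 + 23.3289·916.6)/122.3566 = 22431.782816/122.3566 = 183.3312.

183.3312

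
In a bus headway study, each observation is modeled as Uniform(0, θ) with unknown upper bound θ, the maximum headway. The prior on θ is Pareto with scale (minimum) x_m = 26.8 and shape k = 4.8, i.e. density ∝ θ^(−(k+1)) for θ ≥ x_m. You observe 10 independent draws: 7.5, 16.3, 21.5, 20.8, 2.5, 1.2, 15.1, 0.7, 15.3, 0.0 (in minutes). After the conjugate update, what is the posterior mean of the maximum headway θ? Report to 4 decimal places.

A Pareto(scale x_m, shape k) prior on the upper bound θ of Uniform(0, θ) is conjugate: posterior is Pareto(max(x_m, max xᵢ), k + n).
Sample maximum = 21.5; prior scale x_m = 26.8 → posterior scale = max = 26.8.
Posterior shape = 4.8 + 10 = 14.8.
E[θ|data] = k·x_m/(k−1) = 14.8·26.8/13.8 = 28.7420.

28.7420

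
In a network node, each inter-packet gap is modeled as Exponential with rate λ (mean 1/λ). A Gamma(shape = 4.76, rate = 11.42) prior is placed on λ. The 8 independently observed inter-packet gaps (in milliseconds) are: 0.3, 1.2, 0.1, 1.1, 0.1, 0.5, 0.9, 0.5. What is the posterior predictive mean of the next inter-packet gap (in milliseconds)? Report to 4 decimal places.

1.3707

With a Gamma(shape α, rate β) prior on the exponential rate λ, the posterior after n observations with total T = Σxᵢ is Gamma(α+n, β+T).
Sum of observations T = 4.7 milliseconds; n = 8.
Posterior: Gamma(4.76+8, 11.42+4.7) = Gamma(12.76, 16.12).
The predictive distribution for the next observation is Lomax; its mean is β/(α−1) = 16.12/11.76 = 1.3707.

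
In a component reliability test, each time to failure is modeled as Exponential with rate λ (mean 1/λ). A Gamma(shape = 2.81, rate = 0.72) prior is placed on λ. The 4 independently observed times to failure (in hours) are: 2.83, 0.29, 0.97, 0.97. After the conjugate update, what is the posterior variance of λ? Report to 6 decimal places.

0.203841

With a Gamma(shape α, rate β) prior on the exponential rate λ, the posterior after n observations with total T = Σxᵢ is Gamma(α+n, β+T).
Sum of observations T = 5.06 hours; n = 4.
Posterior: Gamma(2.81+4, 0.72+5.06) = Gamma(6.81, 5.78).
Var = α/β² = 0.203841.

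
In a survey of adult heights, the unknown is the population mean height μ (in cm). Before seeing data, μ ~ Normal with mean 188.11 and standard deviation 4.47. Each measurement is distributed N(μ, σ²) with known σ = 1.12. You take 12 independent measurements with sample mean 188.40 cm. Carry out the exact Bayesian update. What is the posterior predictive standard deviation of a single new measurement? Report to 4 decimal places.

1.1655

For Normal data with known variance σ², a Normal(μ₀, σ₀²) prior on μ is conjugate. Posterior precision = 1/σ₀² + n/σ²; posterior mean is the precision-weighted average of μ₀ and x̄.
σ₀² = 4.47² = 19.9809, σ² = 1.12² = 1.2544; σ² + n·σ₀² = 1.2544 + 12·19.9809 = 241.0252.
Posterior precision = 1/σ₀² + n/σ² = 1/19.9809 + 12/1.2544 = (σ² + n·σ₀²)/(σ₀²σ²) = 241.0252/(19.9809·1.2544); posterior variance σₙ² = σ₀²σ²/(σ² + n·σ₀²) = 19.9809·1.2544/241.0252 = 0.103989.
Predictive variance for one new observation = σₙ² + σ² = 19.9809·1.2544/241.0252 + 1.2544 = σ²·(σ₀² + 241.0252)/241.0252 = 1.2544·261.0061/241.0252 = 1.358389; SD = √(1.2544·261.0061/241.0252) = 1.1655.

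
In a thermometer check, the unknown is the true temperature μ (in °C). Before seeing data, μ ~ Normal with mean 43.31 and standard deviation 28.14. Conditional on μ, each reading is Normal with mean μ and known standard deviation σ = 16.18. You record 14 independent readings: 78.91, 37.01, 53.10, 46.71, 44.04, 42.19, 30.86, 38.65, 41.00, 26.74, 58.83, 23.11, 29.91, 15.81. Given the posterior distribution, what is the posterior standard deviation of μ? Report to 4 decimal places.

For Normal data with known variance σ², a Normal(μ₀, σ₀²) prior on μ is conjugate. Posterior precision = 1/σ₀² + n/σ²; posterior mean is the precision-weighted average of μ₀ and x̄.
σ₀² = 28.14² = 791.8596, σ² = 16.18² = 261.7924; σ² + n·σ₀² = 261.7924 + 14·791.8596 = 11347.8268.
Posterior precision = 1/σ₀² + n/σ² = 1/791.8596 + 14/261.7924 = (σ² + n·σ₀²)/(σ₀²σ²) = 11347.8268/(791.8596·261.7924); posterior variance σₙ² = σ₀²σ²/(σ² + n·σ₀²) = 791.8596·261.7924/11347.8268 = 18.268064.
Posterior SD = √σₙ² = √(791.8596·261.7924/11347.8268) = 4.2741.

4.2741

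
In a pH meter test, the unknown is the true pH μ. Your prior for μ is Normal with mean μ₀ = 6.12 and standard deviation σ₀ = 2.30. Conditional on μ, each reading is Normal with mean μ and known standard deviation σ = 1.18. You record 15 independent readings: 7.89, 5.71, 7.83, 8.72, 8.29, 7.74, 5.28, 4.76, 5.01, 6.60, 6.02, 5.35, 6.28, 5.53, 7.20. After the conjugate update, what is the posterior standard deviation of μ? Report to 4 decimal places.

0.3020

For Normal data with known variance σ², a Normal(μ₀, σ₀²) prior on μ is conjugate. Posterior precision = 1/σ₀² + n/σ²; posterior mean is the precision-weighted average of μ₀ and x̄.
σ₀² = 2.30² = 5.29, σ² = 1.18² = 1.3924; σ² + n·σ₀² = 1.3924 + 15·5.29 = 80.7424.
Posterior precision = 1/σ₀² + n/σ² = 1/5.29 + 15/1.3924 = (σ² + n·σ₀²)/(σ₀²σ²) = 80.7424/(5.29·1.3924); posterior variance σₙ² = σ₀²σ²/(σ² + n·σ₀²) = 5.29·1.3924/80.7424 = 0.091226.
Posterior SD = √σₙ² = √(5.29·1.3924/80.7424) = 0.3020.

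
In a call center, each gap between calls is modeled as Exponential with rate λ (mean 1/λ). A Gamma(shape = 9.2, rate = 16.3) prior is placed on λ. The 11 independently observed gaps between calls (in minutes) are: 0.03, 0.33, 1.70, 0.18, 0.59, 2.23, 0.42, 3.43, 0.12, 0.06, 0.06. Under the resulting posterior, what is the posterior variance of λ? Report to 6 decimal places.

0.031187

With a Gamma(shape α, rate β) prior on the exponential rate λ, the posterior after n observations with total T = Σxᵢ is Gamma(α+n, β+T).
Sum of observations T = 9.15 minutes; n = 11.
Posterior: Gamma(9.2+11, 16.3+9.15) = Gamma(20.2, 25.45).
Var = α/β² = 0.031187.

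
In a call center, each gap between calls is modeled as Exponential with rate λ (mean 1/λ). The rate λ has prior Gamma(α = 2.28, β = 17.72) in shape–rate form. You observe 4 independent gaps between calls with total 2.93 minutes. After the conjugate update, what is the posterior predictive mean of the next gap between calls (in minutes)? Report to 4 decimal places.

3.9110

With a Gamma(shape α, rate β) prior on the exponential rate λ, the posterior after n observations with total T = Σxᵢ is Gamma(α+n, β+T).
Posterior: Gamma(2.28+4, 17.72+2.93) = Gamma(6.28, 20.65).
The predictive distribution for the next observation is Lomax; its mean is β/(α−1) = 20.65/5.28 = 3.9110.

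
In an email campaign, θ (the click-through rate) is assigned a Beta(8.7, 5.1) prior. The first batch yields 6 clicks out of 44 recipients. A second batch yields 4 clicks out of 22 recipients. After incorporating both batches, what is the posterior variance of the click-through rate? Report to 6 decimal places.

0.002221

The Beta prior is conjugate to a Binomial/Bernoulli likelihood; the update adds successes to α and failures to β.
After batch 1: Beta(8.7+6, 5.1+38) = Beta(14.7, 43.1).
After batch 2: Beta(14.7+4, 43.1+18) = Beta(18.7, 61.1).
Var = αβ/((α+β)²(α+β+1)) = 18.7·61.1/(79.8²·80.8) = 0.002221.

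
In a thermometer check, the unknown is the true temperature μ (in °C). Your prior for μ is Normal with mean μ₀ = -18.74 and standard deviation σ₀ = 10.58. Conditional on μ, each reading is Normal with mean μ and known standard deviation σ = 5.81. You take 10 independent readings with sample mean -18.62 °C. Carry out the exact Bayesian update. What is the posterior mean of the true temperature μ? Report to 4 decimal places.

For Normal data with known variance σ², a Normal(μ₀, σ₀²) prior on μ is conjugate. Posterior precision = 1/σ₀² + n/σ²; posterior mean is the precision-weighted average of μ₀ and x̄.
n·x̄ = 10·(-18.62) = -186.2.
σ₀² = 10.58² = 111.9364, σ² = 5.81² = 33.7561; σ² + n·σ₀² = 33.7561 + 10·111.9364 = 1153.1201.
Posterior mean = (μ₀/σ₀² + n·x̄/σ²)/(1/σ₀² + n/σ²) = (σ²·μ₀ + σ₀²·n·x̄)/(σ² + n·σ₀²) = (33.7561·(-18.74) + 111.9364·(-186.2))/1153.1201 = -21475.146994/1153.1201 = -18.6235.

-18.6235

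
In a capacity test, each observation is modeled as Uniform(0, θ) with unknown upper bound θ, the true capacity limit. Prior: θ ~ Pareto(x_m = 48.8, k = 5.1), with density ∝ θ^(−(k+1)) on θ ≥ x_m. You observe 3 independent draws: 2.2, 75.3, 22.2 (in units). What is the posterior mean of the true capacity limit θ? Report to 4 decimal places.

85.9056

A Pareto(scale x_m, shape k) prior on the upper bound θ of Uniform(0, θ) is conjugate: posterior is Pareto(max(x_m, max xᵢ), k + n).
Sample maximum = 75.3; prior scale x_m = 48.8 → posterior scale = max = 75.3.
Posterior shape = 5.1 + 3 = 8.1.
E[θ|data] = k·x_m/(k−1) = 8.1·75.3/7.1 = 85.9056.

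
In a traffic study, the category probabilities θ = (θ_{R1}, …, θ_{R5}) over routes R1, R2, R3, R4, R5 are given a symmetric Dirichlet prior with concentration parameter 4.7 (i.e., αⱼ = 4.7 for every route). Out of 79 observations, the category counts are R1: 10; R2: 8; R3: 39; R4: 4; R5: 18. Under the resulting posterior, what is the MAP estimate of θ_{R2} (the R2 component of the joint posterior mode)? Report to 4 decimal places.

The Dirichlet prior is conjugate to the Multinomial likelihood: each posterior αⱼ = prior αⱼ + observed count nⱼ.
Posterior concentration: (14.7, 12.7, 43.7, 8.7, 22.7), total = 102.5.
Joint mode component: (α_{R2}−1)/(Σα−K) = 11.7/97.5 = 0.1200.

0.1200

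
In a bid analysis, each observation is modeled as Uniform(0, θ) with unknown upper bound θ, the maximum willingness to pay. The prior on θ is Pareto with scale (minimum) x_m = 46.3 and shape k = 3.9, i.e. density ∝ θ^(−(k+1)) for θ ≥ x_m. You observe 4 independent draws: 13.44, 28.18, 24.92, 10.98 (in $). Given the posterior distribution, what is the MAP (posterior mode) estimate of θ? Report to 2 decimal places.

A Pareto(scale x_m, shape k) prior on the upper bound θ of Uniform(0, θ) is conjugate: posterior is Pareto(max(x_m, max xᵢ), k + n).
Sample maximum = 28.18; prior scale x_m = 46.3 → posterior scale = max = 46.30.
Posterior shape = 3.9 + 4 = 7.9.
The Pareto density is decreasing on [x_m, ∞), so the mode is x_m = 46.30.

46.30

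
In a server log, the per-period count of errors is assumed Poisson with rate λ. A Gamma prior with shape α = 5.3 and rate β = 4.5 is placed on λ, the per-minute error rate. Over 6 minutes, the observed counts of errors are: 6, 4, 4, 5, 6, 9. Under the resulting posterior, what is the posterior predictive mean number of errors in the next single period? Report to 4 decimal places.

With a Gamma(shape α, rate β) prior, the Poisson likelihood is conjugate: the posterior is Gamma(α + ΣXᵢ, β + n).
Sum of counts S = 34 over n = 6 minutes.
Posterior: Gamma(α+S, β+n) = Gamma(5.3+34, 4.5+6) = Gamma(39.3, 10.5).
The predictive distribution for one future period is NegBinom with mean α/β = 3.7429.

3.7429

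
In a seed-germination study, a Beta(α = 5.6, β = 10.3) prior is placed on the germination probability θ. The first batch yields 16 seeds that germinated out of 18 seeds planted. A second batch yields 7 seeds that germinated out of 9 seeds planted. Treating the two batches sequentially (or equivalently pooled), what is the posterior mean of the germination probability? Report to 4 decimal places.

0.6667

The Beta prior is conjugate to a Binomial/Bernoulli likelihood; the update adds successes to α and failures to β.
After batch 1: Beta(5.6+16, 10.3+2) = Beta(21.6, 12.3).
After batch 2: Beta(21.6+7, 12.3+2) = Beta(28.6, 14.3).
Posterior mean = α/(α+β) = 28.6/42.9 = 0.6667.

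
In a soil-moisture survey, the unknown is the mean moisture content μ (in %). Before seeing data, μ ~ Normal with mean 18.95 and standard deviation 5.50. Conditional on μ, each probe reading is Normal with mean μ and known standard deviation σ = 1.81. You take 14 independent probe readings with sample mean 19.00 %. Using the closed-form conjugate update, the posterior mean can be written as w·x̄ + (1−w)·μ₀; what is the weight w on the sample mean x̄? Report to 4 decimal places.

0.9923

For Normal data with known variance σ², a Normal(μ₀, σ₀²) prior on μ is conjugate. Posterior precision = 1/σ₀² + n/σ²; posterior mean is the precision-weighted average of μ₀ and x̄.
σ₀² = 5.50² = 30.25, σ² = 1.81² = 3.2761. Prior precision 1/σ₀² = 1/30.25; data precision n/σ² = 14/3.2761.
w = (n/σ²)/(1/σ₀² + n/σ²) = n·σ₀²/(σ² + n·σ₀²) = 14·30.25/(3.2761 + 14·30.25) = 423.5/426.7761 = 0.9923.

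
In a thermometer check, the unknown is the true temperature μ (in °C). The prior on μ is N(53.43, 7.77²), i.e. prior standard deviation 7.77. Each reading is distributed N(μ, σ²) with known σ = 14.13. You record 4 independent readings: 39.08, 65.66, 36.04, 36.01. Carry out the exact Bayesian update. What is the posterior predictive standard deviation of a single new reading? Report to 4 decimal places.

15.0659

For Normal data with known variance σ², a Normal(μ₀, σ₀²) prior on μ is conjugate. Posterior precision = 1/σ₀² + n/σ²; posterior mean is the precision-weighted average of μ₀ and x̄.
σ₀² = 7.77² = 60.3729, σ² = 14.13² = 199.6569; σ² + n·σ₀² = 199.6569 + 4·60.3729 = 441.1485.
Posterior precision = 1/σ₀² + n/σ² = 1/60.3729 + 4/199.6569 = (σ² + n·σ₀²)/(σ₀²σ²) = 441.1485/(60.3729·199.6569); posterior variance σₙ² = σ₀²σ²/(σ² + n·σ₀²) = 60.3729·199.6569/441.1485 = 27.323829.
Predictive variance for one new observation = σₙ² + σ² = 60.3729·199.6569/441.1485 + 199.6569 = σ²·(σ₀² + 441.1485)/441.1485 = 199.6569·501.5214/441.1485 = 226.980729; SD = √(199.6569·501.5214/441.1485) = 15.0659.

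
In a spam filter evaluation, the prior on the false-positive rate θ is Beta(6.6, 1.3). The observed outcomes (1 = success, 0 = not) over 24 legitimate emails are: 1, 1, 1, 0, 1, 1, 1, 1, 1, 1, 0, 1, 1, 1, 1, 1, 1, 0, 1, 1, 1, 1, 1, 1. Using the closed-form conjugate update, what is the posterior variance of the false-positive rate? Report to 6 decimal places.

0.003545

The Beta prior is conjugate to a Binomial/Bernoulli likelihood; the update adds successes to α and failures to β.
Posterior: Beta(α+k, β+n−k) = Beta(6.6+21, 1.3+3) = Beta(27.6, 4.3).
Var = αβ/((α+β)²(α+β+1)) = 27.6·4.3/(31.9²·32.9) = 0.003545.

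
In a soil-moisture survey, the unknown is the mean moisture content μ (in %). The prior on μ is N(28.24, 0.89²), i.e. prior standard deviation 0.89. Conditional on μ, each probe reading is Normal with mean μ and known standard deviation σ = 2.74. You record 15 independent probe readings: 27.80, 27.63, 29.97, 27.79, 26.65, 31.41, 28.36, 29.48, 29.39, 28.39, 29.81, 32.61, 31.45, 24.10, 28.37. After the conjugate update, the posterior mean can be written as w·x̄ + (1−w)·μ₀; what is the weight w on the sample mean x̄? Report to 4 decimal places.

For Normal data with known variance σ², a Normal(μ₀, σ₀²) prior on μ is conjugate. Posterior precision = 1/σ₀² + n/σ²; posterior mean is the precision-weighted average of μ₀ and x̄.
σ₀² = 0.89² = 0.7921, σ² = 2.74² = 7.5076. Prior precision 1/σ₀² = 1/0.7921; data precision n/σ² = 15/7.5076.
w = (n/σ²)/(1/σ₀² + n/σ²) = n·σ₀²/(σ² + n·σ₀²) = 15·0.7921/(7.5076 + 15·0.7921) = 11.8815/19.3891 = 0.6128.

0.6128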